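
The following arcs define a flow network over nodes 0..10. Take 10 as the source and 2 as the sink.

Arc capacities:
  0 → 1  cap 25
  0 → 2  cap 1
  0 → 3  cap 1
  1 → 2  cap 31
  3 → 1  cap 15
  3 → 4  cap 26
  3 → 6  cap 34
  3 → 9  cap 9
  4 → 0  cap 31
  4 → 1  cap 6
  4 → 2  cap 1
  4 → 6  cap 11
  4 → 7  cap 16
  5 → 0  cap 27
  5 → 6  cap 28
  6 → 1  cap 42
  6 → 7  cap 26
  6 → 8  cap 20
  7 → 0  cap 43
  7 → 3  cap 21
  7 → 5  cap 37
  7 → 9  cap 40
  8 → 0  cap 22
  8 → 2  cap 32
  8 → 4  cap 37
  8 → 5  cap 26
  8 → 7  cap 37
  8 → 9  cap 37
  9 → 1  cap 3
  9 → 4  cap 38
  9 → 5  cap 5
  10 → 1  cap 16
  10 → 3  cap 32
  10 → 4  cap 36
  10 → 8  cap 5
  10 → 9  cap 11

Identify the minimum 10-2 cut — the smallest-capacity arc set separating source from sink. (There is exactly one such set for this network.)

Min-cut arcs: {(0,2), (1,2), (4,2), (6,8), (10,8)} (total capacity 58)

augment #1: 10→1→2 push 16
augment #2: 10→4→2 push 1
augment #3: 10→8→2 push 5
augment #4: 10→3→1→2 push 15
augment #5: 10→4→0→2 push 1
augment #6: 10→3→6→8→2 push 17
augment #7: 10→4→6→8→2 push 3
max flow = 58; residual-reachable set from 10 gives S-side
cut edges (S→T): {(0,2), (1,2), (4,2), (6,8), (10,8)} total cap 58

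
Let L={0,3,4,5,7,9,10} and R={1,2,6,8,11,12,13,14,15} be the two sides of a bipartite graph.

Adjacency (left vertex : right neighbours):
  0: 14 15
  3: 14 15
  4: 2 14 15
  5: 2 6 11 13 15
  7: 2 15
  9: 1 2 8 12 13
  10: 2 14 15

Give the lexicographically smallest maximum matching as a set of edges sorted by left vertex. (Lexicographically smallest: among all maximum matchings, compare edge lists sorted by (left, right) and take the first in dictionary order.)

|M| = 5 (so the lex-smallest maximum matching has 5 edges)
process left vertices in ascending order; for each, take the smallest-labelled available neighbour that still permits 5 edges overall, or leave it unmatched if none does
lex-smallest matching: {0-14, 3-15, 4-2, 5-6, 9-1}

Lex-smallest maximum matching: {(0,14), (3,15), (4,2), (5,6), (9,1)}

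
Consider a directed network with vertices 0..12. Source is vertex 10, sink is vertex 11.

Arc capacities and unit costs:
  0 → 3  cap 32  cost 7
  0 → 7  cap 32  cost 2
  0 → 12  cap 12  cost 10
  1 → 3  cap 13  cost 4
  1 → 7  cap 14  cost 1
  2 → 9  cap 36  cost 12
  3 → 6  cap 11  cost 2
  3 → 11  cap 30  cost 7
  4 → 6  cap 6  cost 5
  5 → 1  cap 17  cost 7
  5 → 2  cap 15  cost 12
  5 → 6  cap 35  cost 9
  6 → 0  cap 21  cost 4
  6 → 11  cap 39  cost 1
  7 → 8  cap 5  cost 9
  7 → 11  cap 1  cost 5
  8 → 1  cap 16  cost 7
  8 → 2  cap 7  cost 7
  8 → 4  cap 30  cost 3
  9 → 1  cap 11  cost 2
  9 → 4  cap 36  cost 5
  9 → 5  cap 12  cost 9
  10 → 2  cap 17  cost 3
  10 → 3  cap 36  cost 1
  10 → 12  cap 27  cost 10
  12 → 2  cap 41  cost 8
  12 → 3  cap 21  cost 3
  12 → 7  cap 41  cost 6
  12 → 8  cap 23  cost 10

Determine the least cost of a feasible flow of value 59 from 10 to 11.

Minimum cost for 59 units: 895

shortest-cost path #1: 10→3→6→11 push 11 @ unit cost 4 (adds 44)
shortest-cost path #2: 10→3→11 push 25 @ unit cost 8 (adds 200)
shortest-cost path #3: 10→12→3→11 push 5 @ unit cost 20 (adds 100)
shortest-cost path #4: 10→12→7→11 push 1 @ unit cost 21 (adds 21)
shortest-cost path #5: 10→2→9→4→6→11 push 6 @ unit cost 26 (adds 156)
shortest-cost path #6: 10→2→9→5→6→11 push 11 @ unit cost 34 (adds 374)
total cost = 895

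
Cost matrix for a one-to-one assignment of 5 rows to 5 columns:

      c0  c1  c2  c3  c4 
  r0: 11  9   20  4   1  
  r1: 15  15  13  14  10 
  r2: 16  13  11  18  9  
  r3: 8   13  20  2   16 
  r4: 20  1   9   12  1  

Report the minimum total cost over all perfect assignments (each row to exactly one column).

optimal assignment: row0→col4 (cost 1), row1→col0 (cost 15), row2→col2 (cost 11), row3→col3 (cost 2), row4→col1 (cost 1)
total = 1 + 15 + 11 + 2 + 1 = 30

Minimum assignment cost: 30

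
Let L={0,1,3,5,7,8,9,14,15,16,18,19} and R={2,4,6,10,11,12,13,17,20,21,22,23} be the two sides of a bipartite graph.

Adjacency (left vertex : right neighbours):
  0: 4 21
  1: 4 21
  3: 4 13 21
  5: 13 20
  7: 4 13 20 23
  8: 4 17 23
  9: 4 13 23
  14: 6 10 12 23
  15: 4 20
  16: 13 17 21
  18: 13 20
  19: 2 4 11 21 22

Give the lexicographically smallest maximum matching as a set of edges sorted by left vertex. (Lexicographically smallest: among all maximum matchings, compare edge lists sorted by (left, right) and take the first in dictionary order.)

Lex-smallest maximum matching: {(0,4), (1,21), (3,13), (5,20), (7,23), (8,17), (14,6), (19,2)}

|M| = 8 (so the lex-smallest maximum matching has 8 edges)
process left vertices in ascending order; for each, take the smallest-labelled available neighbour that still permits 8 edges overall, or leave it unmatched if none does
lex-smallest matching: {0-4, 1-21, 3-13, 5-20, 7-23, 8-17, 14-6, 19-2}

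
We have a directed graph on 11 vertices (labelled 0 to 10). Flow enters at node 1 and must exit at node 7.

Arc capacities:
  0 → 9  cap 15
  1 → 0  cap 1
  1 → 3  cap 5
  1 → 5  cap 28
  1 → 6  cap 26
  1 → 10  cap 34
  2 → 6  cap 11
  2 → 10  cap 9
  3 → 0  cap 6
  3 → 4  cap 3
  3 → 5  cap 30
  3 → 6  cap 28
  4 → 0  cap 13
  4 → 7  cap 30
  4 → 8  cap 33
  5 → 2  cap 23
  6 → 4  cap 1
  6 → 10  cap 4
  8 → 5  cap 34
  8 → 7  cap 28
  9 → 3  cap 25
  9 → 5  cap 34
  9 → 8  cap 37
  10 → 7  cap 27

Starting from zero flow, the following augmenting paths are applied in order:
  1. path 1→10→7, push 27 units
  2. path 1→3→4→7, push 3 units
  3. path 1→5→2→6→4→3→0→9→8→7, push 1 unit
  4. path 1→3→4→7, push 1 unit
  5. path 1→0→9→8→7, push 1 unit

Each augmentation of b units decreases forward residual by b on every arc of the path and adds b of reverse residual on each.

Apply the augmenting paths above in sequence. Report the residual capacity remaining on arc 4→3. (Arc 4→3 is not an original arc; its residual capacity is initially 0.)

Residual capacity of (4,3): 3

after path 1 (1→10→7, push 27): res(4,3)=0
after path 2 (1→3→4→7, push 3): res(4,3)=3
after path 3 (1→5→2→6→4→3→0→9→8→7, push 1): res(4,3)=2
after path 4 (1→3→4→7, push 1): res(4,3)=3
after path 5 (1→0→9→8→7, push 1): res(4,3)=3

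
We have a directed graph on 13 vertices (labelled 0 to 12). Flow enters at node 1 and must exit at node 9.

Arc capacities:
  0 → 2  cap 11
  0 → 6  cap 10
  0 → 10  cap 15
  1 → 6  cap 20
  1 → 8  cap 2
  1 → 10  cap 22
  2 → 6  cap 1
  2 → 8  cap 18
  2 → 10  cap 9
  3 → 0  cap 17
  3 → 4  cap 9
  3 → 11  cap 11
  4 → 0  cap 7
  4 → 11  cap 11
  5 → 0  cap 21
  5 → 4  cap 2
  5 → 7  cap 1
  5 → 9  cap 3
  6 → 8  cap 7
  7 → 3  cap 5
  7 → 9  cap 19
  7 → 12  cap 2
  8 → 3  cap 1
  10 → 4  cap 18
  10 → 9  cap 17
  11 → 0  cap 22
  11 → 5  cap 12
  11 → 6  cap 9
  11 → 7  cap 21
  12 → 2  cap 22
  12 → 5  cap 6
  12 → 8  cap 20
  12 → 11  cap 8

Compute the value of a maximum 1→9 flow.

Maximum flow value: 23

augment #1: 1→10→9 bottleneck 17, total now 17
augment #2: 1→8→3→11→5→9 bottleneck 1, total now 18
augment #3: 1→10→4→11→5→9 bottleneck 2, total now 20
augment #4: 1→10→4→11→7→9 bottleneck 3, total now 23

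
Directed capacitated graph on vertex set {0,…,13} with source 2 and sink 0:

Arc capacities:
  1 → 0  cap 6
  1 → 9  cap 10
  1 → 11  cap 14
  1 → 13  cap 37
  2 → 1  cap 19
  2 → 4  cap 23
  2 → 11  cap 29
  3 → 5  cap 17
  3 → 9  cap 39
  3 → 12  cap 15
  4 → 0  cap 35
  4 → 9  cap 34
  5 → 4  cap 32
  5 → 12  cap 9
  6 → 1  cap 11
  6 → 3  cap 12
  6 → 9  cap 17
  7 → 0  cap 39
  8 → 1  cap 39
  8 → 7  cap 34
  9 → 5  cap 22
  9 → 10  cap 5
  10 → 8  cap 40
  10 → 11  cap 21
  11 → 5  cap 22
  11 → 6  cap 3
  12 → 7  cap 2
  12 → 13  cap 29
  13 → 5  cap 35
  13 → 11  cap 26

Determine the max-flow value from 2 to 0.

Maximum flow value: 48

augment #1: 2→1→0 bottleneck 6, total now 6
augment #2: 2→4→0 bottleneck 23, total now 29
augment #3: 2→11→5→4→0 bottleneck 12, total now 41
augment #4: 2→11→5→12→7→0 bottleneck 2, total now 43
augment #5: 2→1→9→10→8→7→0 bottleneck 5, total now 48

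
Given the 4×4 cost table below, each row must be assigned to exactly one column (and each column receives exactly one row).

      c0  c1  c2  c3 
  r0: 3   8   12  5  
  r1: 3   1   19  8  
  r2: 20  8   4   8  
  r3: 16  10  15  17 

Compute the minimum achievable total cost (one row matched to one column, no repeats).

Minimum assignment cost: 22

optimal assignment: row0→col3 (cost 5), row1→col0 (cost 3), row2→col2 (cost 4), row3→col1 (cost 10)
total = 5 + 3 + 4 + 10 = 22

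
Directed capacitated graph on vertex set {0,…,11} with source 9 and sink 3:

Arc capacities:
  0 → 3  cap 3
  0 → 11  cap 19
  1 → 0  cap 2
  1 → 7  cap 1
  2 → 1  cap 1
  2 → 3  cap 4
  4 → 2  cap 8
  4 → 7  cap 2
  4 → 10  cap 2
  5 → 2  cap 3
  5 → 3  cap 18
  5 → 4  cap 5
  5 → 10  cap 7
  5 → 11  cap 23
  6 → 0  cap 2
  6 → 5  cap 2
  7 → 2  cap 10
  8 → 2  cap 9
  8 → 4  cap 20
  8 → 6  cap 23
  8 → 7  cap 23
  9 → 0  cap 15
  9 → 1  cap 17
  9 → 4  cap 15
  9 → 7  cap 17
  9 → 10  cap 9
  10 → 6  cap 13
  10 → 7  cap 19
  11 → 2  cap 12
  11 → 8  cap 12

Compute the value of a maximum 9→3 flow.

Maximum flow value: 9

augment #1: 9→0→3 bottleneck 3, total now 3
augment #2: 9→4→2→3 bottleneck 4, total now 7
augment #3: 9→10→6→5→3 bottleneck 2, total now 9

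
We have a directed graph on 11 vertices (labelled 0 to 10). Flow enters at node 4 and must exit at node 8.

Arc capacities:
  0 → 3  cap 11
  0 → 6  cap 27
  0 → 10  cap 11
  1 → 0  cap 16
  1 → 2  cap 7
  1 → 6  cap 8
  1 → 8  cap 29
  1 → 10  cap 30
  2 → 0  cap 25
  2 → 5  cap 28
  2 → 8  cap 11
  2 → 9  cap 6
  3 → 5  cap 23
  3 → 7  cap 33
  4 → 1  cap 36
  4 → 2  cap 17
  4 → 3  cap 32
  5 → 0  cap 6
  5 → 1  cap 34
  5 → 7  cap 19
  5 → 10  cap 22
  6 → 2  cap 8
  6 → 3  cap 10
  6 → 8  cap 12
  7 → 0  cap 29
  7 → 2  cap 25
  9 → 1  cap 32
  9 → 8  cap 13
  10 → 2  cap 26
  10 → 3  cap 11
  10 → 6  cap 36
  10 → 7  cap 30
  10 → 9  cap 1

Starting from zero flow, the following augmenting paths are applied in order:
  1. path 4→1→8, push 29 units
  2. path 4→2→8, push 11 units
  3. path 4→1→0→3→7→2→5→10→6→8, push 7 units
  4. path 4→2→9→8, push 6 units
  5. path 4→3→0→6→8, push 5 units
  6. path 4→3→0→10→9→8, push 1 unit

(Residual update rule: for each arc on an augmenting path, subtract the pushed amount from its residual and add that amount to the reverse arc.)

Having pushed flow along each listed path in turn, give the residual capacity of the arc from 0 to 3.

Residual capacity of (0,3): 10

after path 1 (4→1→8, push 29): res(0,3)=11
after path 2 (4→2→8, push 11): res(0,3)=11
after path 3 (4→1→0→3→7→2→5→10→6→8, push 7): res(0,3)=4
after path 4 (4→2→9→8, push 6): res(0,3)=4
after path 5 (4→3→0→6→8, push 5): res(0,3)=9
after path 6 (4→3→0→10→9→8, push 1): res(0,3)=10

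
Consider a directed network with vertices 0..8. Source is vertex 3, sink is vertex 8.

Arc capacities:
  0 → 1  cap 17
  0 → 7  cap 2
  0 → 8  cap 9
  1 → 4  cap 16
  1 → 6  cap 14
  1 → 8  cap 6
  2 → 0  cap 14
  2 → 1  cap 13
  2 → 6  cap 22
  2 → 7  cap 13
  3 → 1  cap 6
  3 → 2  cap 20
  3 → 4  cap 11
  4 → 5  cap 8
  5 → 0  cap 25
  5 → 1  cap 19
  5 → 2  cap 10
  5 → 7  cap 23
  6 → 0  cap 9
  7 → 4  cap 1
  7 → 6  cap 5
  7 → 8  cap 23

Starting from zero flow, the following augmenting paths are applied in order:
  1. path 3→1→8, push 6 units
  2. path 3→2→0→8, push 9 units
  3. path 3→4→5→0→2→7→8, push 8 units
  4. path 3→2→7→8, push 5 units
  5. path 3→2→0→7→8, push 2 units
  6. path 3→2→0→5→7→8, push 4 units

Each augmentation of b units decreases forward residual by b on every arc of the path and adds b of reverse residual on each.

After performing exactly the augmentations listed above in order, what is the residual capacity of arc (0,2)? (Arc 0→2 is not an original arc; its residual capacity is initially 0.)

Residual capacity of (0,2): 7

after path 1 (3→1→8, push 6): res(0,2)=0
after path 2 (3→2→0→8, push 9): res(0,2)=9
after path 3 (3→4→5→0→2→7→8, push 8): res(0,2)=1
after path 4 (3→2→7→8, push 5): res(0,2)=1
after path 5 (3→2→0→7→8, push 2): res(0,2)=3
after path 6 (3→2→0→5→7→8, push 4): res(0,2)=7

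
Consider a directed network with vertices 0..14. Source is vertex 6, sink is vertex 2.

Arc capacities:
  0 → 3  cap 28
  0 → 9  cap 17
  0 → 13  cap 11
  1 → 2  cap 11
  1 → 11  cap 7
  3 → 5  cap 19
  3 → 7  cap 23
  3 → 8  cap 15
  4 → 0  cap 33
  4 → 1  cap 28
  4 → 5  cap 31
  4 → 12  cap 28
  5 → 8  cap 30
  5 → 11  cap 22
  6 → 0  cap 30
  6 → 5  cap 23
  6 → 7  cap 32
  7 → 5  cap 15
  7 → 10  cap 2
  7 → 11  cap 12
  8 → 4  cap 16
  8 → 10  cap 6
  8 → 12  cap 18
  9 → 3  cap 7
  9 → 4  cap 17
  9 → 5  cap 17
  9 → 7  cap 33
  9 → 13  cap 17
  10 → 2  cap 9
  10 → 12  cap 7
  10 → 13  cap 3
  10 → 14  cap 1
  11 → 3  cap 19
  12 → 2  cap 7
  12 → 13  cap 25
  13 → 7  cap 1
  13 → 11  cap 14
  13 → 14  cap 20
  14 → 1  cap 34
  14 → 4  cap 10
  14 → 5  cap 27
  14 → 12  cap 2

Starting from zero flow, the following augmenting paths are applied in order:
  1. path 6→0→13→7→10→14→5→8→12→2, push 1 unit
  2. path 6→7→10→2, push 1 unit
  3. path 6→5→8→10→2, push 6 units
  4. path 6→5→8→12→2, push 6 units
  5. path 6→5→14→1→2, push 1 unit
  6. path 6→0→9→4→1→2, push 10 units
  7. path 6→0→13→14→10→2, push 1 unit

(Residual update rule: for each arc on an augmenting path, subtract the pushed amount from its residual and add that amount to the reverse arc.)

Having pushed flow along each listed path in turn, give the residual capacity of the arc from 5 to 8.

after path 1 (6→0→13→7→10→14→5→8→12→2, push 1): res(5,8)=29
after path 2 (6→7→10→2, push 1): res(5,8)=29
after path 3 (6→5→8→10→2, push 6): res(5,8)=23
after path 4 (6→5→8→12→2, push 6): res(5,8)=17
after path 5 (6→5→14→1→2, push 1): res(5,8)=17
after path 6 (6→0→9→4→1→2, push 10): res(5,8)=17
after path 7 (6→0→13→14→10→2, push 1): res(5,8)=17

Residual capacity of (5,8): 17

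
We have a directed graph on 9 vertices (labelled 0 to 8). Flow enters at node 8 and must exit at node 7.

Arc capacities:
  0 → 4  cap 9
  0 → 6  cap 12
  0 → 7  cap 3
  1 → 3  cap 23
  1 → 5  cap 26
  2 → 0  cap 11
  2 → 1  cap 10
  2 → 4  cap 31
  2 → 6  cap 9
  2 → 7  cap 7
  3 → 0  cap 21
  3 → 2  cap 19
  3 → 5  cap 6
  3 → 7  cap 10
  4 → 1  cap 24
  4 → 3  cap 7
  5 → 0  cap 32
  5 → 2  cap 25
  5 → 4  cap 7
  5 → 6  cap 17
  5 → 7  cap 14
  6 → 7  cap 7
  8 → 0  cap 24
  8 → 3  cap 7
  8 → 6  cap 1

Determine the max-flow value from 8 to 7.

Maximum flow value: 26

augment #1: 8→0→7 bottleneck 3, total now 3
augment #2: 8→3→7 bottleneck 7, total now 10
augment #3: 8→6→7 bottleneck 1, total now 11
augment #4: 8→0→6→7 bottleneck 6, total now 17
augment #5: 8→0→4→3→7 bottleneck 3, total now 20
augment #6: 8→0→4→1→5→7 bottleneck 6, total now 26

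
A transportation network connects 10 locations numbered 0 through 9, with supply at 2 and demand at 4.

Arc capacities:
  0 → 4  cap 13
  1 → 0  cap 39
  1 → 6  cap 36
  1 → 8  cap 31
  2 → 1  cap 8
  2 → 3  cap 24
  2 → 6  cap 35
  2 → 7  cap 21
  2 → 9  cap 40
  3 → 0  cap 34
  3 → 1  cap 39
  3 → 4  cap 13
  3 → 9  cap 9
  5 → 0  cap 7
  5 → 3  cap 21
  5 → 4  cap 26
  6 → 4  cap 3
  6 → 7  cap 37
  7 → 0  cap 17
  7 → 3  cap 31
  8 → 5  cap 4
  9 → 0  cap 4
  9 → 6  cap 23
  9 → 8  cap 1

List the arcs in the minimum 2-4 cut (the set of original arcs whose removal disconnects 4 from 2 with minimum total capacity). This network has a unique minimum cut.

augment #1: 2→3→4 push 13
augment #2: 2→6→4 push 3
augment #3: 2→1→0→4 push 8
augment #4: 2→3→0→4 push 5
augment #5: 2→9→8→5→4 push 1
augment #6: 2→3→1→8→5→4 push 3
max flow = 33; residual-reachable set from 2 gives S-side
cut edges (S→T): {(0,4), (3,4), (6,4), (8,5)} total cap 33

Min-cut arcs: {(0,4), (3,4), (6,4), (8,5)} (total capacity 33)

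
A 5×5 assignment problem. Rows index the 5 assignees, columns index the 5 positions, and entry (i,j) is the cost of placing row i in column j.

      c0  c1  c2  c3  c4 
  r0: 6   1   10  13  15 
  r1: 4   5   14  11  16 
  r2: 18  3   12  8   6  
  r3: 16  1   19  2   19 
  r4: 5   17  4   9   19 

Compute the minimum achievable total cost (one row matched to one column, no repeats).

optimal assignment: row0→col1 (cost 1), row1→col0 (cost 4), row2→col4 (cost 6), row3→col3 (cost 2), row4→col2 (cost 4)
total = 1 + 4 + 6 + 2 + 4 = 17

Minimum assignment cost: 17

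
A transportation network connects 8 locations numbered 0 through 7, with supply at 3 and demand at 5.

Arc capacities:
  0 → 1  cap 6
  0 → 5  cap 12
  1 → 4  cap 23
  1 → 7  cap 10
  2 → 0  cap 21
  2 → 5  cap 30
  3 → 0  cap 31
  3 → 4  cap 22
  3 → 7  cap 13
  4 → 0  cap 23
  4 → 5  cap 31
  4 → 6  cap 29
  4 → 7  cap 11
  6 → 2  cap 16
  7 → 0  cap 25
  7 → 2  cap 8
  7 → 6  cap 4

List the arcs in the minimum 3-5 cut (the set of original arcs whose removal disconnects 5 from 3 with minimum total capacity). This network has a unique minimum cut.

Min-cut arcs: {(0,1), (0,5), (3,4), (7,2), (7,6)} (total capacity 52)

augment #1: 3→0→5 push 12
augment #2: 3→4→5 push 22
augment #3: 3→7→2→5 push 8
augment #4: 3→0→1→4→5 push 6
augment #5: 3→7→6→2→5 push 4
max flow = 52; residual-reachable set from 3 gives S-side
cut edges (S→T): {(0,1), (0,5), (3,4), (7,2), (7,6)} total cap 52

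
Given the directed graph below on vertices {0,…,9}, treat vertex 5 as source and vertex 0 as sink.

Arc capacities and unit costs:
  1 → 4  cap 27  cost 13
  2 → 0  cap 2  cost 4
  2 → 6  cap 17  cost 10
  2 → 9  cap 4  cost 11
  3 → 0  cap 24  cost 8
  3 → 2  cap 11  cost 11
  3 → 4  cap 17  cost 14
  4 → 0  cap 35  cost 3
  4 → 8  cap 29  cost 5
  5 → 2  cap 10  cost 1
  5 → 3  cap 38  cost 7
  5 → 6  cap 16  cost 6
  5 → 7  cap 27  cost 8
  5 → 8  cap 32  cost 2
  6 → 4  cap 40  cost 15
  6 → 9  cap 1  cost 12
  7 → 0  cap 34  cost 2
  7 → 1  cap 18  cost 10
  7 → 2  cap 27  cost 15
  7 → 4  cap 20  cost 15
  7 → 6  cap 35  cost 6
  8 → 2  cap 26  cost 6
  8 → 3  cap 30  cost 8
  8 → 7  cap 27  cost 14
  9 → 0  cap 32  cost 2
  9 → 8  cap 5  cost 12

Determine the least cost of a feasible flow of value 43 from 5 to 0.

shortest-cost path #1: 5→2→0 push 2 @ unit cost 5 (adds 10)
shortest-cost path #2: 5→7→0 push 27 @ unit cost 10 (adds 270)
shortest-cost path #3: 5→2→9→0 push 4 @ unit cost 14 (adds 56)
shortest-cost path #4: 5→3→0 push 10 @ unit cost 15 (adds 150)
total cost = 486

Minimum cost for 43 units: 486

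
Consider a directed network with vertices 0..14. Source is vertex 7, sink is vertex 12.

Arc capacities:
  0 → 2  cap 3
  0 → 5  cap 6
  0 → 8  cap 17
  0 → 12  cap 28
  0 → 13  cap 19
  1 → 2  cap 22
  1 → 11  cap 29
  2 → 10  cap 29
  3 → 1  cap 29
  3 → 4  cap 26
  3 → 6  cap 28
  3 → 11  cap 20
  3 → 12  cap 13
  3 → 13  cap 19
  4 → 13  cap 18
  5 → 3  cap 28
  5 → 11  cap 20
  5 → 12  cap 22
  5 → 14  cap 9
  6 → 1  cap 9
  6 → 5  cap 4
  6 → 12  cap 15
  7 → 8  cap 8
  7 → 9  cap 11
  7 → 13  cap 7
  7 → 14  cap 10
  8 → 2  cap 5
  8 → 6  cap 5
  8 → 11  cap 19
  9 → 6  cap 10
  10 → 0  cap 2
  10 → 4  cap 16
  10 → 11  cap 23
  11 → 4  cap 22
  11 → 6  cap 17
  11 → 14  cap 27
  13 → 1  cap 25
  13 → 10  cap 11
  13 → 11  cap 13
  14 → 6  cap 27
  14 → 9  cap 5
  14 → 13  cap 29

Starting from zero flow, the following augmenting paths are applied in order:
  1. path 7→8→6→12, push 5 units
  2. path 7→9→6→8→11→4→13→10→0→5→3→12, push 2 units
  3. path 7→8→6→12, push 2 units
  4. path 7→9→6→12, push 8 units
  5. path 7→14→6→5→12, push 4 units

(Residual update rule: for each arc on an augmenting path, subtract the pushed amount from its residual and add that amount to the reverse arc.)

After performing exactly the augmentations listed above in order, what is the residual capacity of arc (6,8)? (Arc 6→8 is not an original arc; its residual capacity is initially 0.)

Residual capacity of (6,8): 5

after path 1 (7→8→6→12, push 5): res(6,8)=5
after path 2 (7→9→6→8→11→4→13→10→0→5→3→12, push 2): res(6,8)=3
after path 3 (7→8→6→12, push 2): res(6,8)=5
after path 4 (7→9→6→12, push 8): res(6,8)=5
after path 5 (7→14→6→5→12, push 4): res(6,8)=5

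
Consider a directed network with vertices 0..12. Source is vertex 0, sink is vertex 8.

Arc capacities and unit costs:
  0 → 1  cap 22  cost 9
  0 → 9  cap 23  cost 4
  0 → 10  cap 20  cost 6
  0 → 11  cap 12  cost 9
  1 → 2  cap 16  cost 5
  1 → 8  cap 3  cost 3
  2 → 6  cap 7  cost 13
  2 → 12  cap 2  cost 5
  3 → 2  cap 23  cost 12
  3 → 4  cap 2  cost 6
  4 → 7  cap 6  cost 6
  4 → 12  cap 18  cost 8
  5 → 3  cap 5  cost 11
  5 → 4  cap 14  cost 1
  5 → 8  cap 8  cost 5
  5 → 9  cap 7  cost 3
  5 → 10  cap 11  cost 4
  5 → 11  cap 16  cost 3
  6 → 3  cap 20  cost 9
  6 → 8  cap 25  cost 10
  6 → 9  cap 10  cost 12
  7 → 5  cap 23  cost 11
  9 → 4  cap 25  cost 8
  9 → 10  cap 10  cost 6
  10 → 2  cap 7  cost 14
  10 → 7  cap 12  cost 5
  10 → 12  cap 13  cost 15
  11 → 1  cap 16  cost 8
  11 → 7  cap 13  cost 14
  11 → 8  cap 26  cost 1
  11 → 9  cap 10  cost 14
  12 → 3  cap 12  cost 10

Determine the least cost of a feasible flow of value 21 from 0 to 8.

shortest-cost path #1: 0→11→8 push 12 @ unit cost 10 (adds 120)
shortest-cost path #2: 0→1→8 push 3 @ unit cost 12 (adds 36)
shortest-cost path #3: 0→10→7→5→11→8 push 6 @ unit cost 26 (adds 156)
total cost = 312

Minimum cost for 21 units: 312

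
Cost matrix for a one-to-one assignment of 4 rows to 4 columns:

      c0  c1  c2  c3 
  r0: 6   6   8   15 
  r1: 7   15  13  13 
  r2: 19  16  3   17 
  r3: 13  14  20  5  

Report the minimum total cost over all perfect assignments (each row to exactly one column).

optimal assignment: row0→col1 (cost 6), row1→col0 (cost 7), row2→col2 (cost 3), row3→col3 (cost 5)
total = 6 + 7 + 3 + 5 = 21

Minimum assignment cost: 21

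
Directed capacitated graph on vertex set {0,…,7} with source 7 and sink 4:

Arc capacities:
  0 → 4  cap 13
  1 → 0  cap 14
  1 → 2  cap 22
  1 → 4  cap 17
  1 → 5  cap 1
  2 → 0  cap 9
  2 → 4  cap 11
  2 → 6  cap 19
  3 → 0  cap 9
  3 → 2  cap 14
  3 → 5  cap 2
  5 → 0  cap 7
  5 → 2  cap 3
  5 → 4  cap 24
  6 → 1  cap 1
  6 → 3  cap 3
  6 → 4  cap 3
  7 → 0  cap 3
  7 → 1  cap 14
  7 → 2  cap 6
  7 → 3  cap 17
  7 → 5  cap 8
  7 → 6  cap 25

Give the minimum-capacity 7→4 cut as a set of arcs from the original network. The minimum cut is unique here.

Min-cut arcs: {(0,4), (2,4), (3,5), (6,1), (6,4), (7,1), (7,5)} (total capacity 52)

augment #1: 7→0→4 push 3
augment #2: 7→1→4 push 14
augment #3: 7→2→4 push 6
augment #4: 7→5→4 push 8
augment #5: 7→6→4 push 3
augment #6: 7→3→0→4 push 9
augment #7: 7→3→2→4 push 5
augment #8: 7→3→5→4 push 2
augment #9: 7→6→1→4 push 1
augment #10: 7→3→2→0→4 push 1
max flow = 52; residual-reachable set from 7 gives S-side
cut edges (S→T): {(0,4), (2,4), (3,5), (6,1), (6,4), (7,1), (7,5)} total cap 52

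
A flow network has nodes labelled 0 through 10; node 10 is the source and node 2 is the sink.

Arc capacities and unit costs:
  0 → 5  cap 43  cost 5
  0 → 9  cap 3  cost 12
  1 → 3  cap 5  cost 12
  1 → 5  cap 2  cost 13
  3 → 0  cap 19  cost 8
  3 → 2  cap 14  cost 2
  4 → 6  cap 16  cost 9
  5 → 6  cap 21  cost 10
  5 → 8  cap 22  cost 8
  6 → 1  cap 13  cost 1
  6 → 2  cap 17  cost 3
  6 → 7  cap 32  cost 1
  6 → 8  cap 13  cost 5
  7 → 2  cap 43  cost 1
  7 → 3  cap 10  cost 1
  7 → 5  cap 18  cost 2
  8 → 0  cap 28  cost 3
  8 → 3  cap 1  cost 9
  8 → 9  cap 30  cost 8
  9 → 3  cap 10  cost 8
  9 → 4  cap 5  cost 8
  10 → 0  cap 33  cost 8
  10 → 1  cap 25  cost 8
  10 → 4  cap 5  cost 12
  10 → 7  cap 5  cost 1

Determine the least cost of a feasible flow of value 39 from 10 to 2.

Minimum cost for 39 units: 850

shortest-cost path #1: 10→7→2 push 5 @ unit cost 2 (adds 10)
shortest-cost path #2: 10→1→3→2 push 5 @ unit cost 22 (adds 110)
shortest-cost path #3: 10→4→6→7→2 push 5 @ unit cost 23 (adds 115)
shortest-cost path #4: 10→0→5→6→7→2 push 21 @ unit cost 25 (adds 525)
shortest-cost path #5: 10→0→9→3→2 push 3 @ unit cost 30 (adds 90)
total cost = 850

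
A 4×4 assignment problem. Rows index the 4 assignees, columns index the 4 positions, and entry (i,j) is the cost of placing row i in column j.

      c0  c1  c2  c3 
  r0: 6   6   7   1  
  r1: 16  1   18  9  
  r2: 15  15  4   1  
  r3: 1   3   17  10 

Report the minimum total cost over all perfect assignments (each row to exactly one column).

Minimum assignment cost: 7

optimal assignment: row0→col3 (cost 1), row1→col1 (cost 1), row2→col2 (cost 4), row3→col0 (cost 1)
total = 1 + 1 + 4 + 1 = 7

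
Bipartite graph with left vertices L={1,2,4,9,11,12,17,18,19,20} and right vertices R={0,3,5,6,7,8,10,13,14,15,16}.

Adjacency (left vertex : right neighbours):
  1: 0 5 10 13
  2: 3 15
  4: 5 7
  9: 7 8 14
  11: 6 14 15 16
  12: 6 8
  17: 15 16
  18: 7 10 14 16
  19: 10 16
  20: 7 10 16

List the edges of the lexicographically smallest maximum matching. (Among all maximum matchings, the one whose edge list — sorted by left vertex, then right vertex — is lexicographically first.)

Lex-smallest maximum matching: {(1,0), (2,3), (4,5), (9,7), (11,6), (12,8), (17,15), (18,14), (19,10), (20,16)}

|M| = 10 (so the lex-smallest maximum matching has 10 edges)
process left vertices in ascending order; for each, take the smallest-labelled available neighbour that still permits 10 edges overall, or leave it unmatched if none does
lex-smallest matching: {1-0, 2-3, 4-5, 9-7, 11-6, 12-8, 17-15, 18-14, 19-10, 20-16}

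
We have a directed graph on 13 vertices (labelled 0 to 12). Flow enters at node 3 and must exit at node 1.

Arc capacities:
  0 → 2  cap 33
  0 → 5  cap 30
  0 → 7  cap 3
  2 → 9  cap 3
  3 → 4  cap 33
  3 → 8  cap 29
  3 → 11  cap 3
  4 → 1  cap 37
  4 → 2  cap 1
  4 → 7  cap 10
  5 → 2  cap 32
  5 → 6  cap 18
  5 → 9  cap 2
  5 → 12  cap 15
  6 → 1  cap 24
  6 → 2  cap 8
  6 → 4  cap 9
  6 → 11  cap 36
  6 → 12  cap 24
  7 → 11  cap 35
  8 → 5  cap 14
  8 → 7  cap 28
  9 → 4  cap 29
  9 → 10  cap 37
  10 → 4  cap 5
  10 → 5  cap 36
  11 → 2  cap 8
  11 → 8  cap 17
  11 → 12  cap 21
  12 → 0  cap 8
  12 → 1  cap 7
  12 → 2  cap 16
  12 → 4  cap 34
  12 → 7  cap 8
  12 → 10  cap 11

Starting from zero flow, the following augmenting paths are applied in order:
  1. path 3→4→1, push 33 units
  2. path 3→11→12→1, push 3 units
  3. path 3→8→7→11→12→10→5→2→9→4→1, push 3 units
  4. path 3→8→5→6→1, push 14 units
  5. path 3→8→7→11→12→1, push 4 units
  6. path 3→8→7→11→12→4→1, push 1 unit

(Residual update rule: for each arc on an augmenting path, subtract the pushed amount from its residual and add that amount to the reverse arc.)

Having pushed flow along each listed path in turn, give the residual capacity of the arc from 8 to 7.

after path 1 (3→4→1, push 33): res(8,7)=28
after path 2 (3→11→12→1, push 3): res(8,7)=28
after path 3 (3→8→7→11→12→10→5→2→9→4→1, push 3): res(8,7)=25
after path 4 (3→8→5→6→1, push 14): res(8,7)=25
after path 5 (3→8→7→11→12→1, push 4): res(8,7)=21
after path 6 (3→8→7→11→12→4→1, push 1): res(8,7)=20

Residual capacity of (8,7): 20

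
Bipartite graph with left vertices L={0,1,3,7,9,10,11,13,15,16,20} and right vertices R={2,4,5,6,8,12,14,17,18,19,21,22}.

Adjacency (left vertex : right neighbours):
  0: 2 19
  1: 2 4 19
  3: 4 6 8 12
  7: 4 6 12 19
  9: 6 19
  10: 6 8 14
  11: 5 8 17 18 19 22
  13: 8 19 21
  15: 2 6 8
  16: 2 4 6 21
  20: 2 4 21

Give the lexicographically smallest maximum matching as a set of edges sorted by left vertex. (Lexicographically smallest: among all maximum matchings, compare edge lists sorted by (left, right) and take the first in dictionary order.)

Lex-smallest maximum matching: {(0,2), (1,4), (3,6), (7,12), (9,19), (10,14), (11,5), (13,8), (16,21)}

|M| = 9 (so the lex-smallest maximum matching has 9 edges)
process left vertices in ascending order; for each, take the smallest-labelled available neighbour that still permits 9 edges overall, or leave it unmatched if none does
lex-smallest matching: {0-2, 1-4, 3-6, 7-12, 9-19, 10-14, 11-5, 13-8, 16-21}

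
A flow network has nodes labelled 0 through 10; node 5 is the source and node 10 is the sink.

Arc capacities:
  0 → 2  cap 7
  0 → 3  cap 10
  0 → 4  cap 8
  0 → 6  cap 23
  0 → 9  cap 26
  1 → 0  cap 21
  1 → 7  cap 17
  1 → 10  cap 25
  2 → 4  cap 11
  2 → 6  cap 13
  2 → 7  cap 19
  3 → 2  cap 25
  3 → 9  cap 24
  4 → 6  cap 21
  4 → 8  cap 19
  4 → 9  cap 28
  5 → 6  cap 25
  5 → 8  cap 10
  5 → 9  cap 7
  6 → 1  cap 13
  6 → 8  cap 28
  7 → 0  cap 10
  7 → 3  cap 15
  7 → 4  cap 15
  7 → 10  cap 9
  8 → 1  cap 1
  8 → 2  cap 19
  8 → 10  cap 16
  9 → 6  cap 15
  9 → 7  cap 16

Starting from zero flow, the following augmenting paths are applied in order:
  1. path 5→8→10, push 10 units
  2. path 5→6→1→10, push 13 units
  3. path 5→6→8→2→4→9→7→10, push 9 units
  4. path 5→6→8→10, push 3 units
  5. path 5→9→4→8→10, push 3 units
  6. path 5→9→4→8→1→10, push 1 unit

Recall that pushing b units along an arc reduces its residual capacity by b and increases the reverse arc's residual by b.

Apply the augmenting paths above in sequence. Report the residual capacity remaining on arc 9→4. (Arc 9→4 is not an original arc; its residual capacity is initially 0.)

Residual capacity of (9,4): 5

after path 1 (5→8→10, push 10): res(9,4)=0
after path 2 (5→6→1→10, push 13): res(9,4)=0
after path 3 (5→6→8→2→4→9→7→10, push 9): res(9,4)=9
after path 4 (5→6→8→10, push 3): res(9,4)=9
after path 5 (5→9→4→8→10, push 3): res(9,4)=6
after path 6 (5→9→4→8→1→10, push 1): res(9,4)=5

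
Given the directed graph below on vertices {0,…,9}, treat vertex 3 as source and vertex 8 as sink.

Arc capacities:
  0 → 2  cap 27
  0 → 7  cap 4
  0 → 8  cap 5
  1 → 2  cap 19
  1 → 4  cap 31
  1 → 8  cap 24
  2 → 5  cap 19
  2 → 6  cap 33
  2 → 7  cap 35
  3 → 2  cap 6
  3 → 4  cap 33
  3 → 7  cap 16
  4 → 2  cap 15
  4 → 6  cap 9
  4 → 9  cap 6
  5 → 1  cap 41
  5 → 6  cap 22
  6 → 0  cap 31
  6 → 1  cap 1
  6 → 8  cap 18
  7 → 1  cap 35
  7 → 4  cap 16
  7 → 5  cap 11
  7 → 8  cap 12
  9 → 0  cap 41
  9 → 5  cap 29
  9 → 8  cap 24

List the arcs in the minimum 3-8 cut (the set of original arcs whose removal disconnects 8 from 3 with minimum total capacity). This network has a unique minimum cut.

Min-cut arcs: {(3,2), (3,7), (4,2), (4,6), (4,9)} (total capacity 52)

augment #1: 3→7→8 push 12
augment #2: 3→2→6→8 push 6
augment #3: 3→4→6→8 push 9
augment #4: 3→4→9→8 push 6
augment #5: 3→7→1→8 push 4
augment #6: 3→4→2→6→8 push 3
augment #7: 3→4→2→5→1→8 push 12
max flow = 52; residual-reachable set from 3 gives S-side
cut edges (S→T): {(3,2), (3,7), (4,2), (4,6), (4,9)} total cap 52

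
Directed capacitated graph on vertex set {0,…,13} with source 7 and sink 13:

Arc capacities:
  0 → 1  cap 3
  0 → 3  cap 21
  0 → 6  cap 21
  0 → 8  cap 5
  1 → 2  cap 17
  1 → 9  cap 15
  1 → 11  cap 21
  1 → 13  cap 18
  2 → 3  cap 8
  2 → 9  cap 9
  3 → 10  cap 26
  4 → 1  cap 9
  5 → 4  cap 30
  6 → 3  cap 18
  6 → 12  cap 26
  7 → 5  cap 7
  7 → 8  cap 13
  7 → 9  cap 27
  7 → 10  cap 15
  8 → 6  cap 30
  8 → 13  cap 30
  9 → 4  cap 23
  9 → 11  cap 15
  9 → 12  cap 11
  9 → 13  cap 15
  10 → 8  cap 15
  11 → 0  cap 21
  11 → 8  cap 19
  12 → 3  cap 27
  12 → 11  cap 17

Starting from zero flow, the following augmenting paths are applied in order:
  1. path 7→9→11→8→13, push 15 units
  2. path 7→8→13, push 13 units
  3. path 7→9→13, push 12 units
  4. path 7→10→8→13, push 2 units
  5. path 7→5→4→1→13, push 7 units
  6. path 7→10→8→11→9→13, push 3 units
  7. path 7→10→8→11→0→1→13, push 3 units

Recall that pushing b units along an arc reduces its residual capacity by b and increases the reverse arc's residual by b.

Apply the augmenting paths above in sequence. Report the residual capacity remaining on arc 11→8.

Residual capacity of (11,8): 10

after path 1 (7→9→11→8→13, push 15): res(11,8)=4
after path 2 (7→8→13, push 13): res(11,8)=4
after path 3 (7→9→13, push 12): res(11,8)=4
after path 4 (7→10→8→13, push 2): res(11,8)=4
after path 5 (7→5→4→1→13, push 7): res(11,8)=4
after path 6 (7→10→8→11→9→13, push 3): res(11,8)=7
after path 7 (7→10→8→11→0→1→13, push 3): res(11,8)=10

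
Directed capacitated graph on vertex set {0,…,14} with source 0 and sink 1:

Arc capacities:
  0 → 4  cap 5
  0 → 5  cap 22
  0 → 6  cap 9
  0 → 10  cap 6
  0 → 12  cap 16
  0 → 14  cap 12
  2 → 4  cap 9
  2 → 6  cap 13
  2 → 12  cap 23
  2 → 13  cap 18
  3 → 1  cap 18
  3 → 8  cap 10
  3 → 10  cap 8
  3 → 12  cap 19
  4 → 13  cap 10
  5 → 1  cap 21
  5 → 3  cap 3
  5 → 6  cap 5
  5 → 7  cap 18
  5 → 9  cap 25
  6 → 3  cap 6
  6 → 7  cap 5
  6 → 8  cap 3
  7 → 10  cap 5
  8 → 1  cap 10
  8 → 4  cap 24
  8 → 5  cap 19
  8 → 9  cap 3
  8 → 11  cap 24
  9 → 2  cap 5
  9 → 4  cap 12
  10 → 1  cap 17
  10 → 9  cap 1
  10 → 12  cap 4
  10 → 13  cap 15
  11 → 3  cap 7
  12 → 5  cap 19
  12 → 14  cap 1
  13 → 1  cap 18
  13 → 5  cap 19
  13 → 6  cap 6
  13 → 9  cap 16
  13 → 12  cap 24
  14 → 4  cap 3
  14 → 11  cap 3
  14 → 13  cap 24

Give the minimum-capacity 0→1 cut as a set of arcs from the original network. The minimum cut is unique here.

augment #1: 0→5→1 push 21
augment #2: 0→10→1 push 6
augment #3: 0→4→13→1 push 5
augment #4: 0→5→3→1 push 1
augment #5: 0→6→3→1 push 6
augment #6: 0→6→8→1 push 3
augment #7: 0→14→13→1 push 12
augment #8: 0→12→5→3→1 push 2
augment #9: 0→12→14→13→1 push 1
augment #10: 0→12→5→7→10→1 push 5
augment #11: 0→12→5→9→2→13→14→11→3→1 push 3
max flow = 65; residual-reachable set from 0 gives S-side
cut edges (S→T): {(0,10), (5,1), (5,3), (6,3), (6,8), (7,10), (13,1), (14,11)} total cap 65

Min-cut arcs: {(0,10), (5,1), (5,3), (6,3), (6,8), (7,10), (13,1), (14,11)} (total capacity 65)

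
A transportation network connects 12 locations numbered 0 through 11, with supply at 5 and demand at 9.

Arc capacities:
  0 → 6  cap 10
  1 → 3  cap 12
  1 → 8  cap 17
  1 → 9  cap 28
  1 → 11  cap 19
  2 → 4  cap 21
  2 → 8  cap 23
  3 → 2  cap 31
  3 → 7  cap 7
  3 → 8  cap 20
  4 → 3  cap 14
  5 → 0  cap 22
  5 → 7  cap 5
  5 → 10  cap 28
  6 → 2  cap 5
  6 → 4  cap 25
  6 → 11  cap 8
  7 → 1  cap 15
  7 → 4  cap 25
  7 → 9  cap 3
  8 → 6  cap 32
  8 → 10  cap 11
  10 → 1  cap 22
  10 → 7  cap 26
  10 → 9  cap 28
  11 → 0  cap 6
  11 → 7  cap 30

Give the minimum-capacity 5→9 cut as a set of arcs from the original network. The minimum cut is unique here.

Min-cut arcs: {(0,6), (5,7), (5,10)} (total capacity 43)

augment #1: 5→7→9 push 3
augment #2: 5→10→9 push 28
augment #3: 5→7→1→9 push 2
augment #4: 5→0→6→11→7→1→9 push 8
augment #5: 5→0→6→2→8→10→1→9 push 2
max flow = 43; residual-reachable set from 5 gives S-side
cut edges (S→T): {(0,6), (5,7), (5,10)} total cap 43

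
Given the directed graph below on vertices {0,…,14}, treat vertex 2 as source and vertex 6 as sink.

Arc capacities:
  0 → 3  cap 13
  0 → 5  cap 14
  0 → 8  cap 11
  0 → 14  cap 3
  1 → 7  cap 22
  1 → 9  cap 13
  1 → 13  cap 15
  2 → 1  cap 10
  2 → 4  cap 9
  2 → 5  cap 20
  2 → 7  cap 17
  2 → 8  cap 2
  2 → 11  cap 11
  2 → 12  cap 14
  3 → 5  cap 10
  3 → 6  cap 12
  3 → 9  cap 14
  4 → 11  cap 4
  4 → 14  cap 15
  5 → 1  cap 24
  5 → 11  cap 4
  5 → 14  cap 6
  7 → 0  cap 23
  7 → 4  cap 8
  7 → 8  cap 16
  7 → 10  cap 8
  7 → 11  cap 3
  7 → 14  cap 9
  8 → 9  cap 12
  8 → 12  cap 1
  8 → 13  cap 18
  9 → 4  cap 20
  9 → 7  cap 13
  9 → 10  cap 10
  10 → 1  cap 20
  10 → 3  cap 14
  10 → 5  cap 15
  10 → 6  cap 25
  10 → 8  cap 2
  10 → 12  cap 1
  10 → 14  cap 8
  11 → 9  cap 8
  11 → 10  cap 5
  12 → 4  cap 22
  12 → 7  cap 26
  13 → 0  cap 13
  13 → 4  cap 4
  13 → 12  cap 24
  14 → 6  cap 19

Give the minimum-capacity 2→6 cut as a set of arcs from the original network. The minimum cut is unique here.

augment #1: 2→4→14→6 push 9
augment #2: 2→5→14→6 push 6
augment #3: 2→7→10→6 push 8
augment #4: 2→7→14→6 push 4
augment #5: 2→11→10→6 push 5
augment #6: 2→1→9→10→6 push 10
augment #7: 2→7→0→3→6 push 5
augment #8: 2→8→13→0→3→6 push 2
augment #9: 2→12→7→0→3→6 push 5
max flow = 54; residual-reachable set from 2 gives S-side
cut edges (S→T): {(3,6), (7,10), (9,10), (11,10), (14,6)} total cap 54

Min-cut arcs: {(3,6), (7,10), (9,10), (11,10), (14,6)} (total capacity 54)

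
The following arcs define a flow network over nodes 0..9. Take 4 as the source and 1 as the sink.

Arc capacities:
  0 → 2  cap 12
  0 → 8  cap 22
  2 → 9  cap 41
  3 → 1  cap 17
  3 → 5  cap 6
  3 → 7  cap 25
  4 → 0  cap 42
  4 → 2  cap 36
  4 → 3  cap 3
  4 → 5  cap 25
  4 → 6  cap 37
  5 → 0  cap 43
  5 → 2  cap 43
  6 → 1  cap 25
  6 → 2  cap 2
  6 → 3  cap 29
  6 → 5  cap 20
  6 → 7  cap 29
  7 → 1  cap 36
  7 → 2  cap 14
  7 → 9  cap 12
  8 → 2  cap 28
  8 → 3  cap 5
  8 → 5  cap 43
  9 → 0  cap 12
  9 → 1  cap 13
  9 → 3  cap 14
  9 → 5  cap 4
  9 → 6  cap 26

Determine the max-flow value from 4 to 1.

augment #1: 4→3→1 bottleneck 3, total now 3
augment #2: 4→6→1 bottleneck 25, total now 28
augment #3: 4→2→9→1 bottleneck 13, total now 41
augment #4: 4→6→3→1 bottleneck 12, total now 53
augment #5: 4→0→8→3→1 bottleneck 2, total now 55
augment #6: 4→0→8→3→7→1 bottleneck 3, total now 58
augment #7: 4→2→9→3→7→1 bottleneck 14, total now 72
augment #8: 4→2→9→6→7→1 bottleneck 9, total now 81
augment #9: 4→0→2→9→6→7→1 bottleneck 5, total now 86

Maximum flow value: 86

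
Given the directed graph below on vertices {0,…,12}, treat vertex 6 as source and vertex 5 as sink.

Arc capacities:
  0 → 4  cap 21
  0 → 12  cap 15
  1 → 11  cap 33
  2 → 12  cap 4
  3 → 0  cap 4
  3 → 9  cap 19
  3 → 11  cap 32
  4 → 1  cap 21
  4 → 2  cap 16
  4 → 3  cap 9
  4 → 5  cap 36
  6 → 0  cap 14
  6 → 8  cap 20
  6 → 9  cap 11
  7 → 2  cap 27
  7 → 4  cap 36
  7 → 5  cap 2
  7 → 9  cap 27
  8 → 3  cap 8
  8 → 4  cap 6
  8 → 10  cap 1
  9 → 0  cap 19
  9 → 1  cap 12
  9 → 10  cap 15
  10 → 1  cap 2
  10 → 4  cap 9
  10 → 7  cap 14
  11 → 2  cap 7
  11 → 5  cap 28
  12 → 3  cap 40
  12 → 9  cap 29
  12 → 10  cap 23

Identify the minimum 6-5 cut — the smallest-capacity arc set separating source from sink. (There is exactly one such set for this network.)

Min-cut arcs: {(6,0), (6,9), (8,3), (8,4), (8,10)} (total capacity 40)

augment #1: 6→0→4→5 push 14
augment #2: 6→8→4→5 push 6
augment #3: 6→8→3→11→5 push 8
augment #4: 6→8→10→4→5 push 1
augment #5: 6→9→0→4→5 push 7
augment #6: 6→9→1→11→5 push 4
max flow = 40; residual-reachable set from 6 gives S-side
cut edges (S→T): {(6,0), (6,9), (8,3), (8,4), (8,10)} total cap 40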